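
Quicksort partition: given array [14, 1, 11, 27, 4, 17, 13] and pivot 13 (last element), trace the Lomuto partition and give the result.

Lomuto partition with pivot = 13:

Initial array: [14, 1, 11, 27, 4, 17, 13]

arr[0]=14 > 13: no swap
arr[1]=1 <= 13: swap with position 0, array becomes [1, 14, 11, 27, 4, 17, 13]
arr[2]=11 <= 13: swap with position 1, array becomes [1, 11, 14, 27, 4, 17, 13]
arr[3]=27 > 13: no swap
arr[4]=4 <= 13: swap with position 2, array becomes [1, 11, 4, 27, 14, 17, 13]
arr[5]=17 > 13: no swap

Place pivot at position 3: [1, 11, 4, 13, 14, 17, 27]
Pivot position: 3

After partitioning with pivot 13, the array becomes [1, 11, 4, 13, 14, 17, 27]. The pivot is placed at index 3. All elements to the left of the pivot are <= 13, and all elements to the right are > 13.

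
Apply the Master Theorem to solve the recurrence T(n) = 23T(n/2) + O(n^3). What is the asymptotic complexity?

Master Theorem for T(n) = 23T(n/2) + O(n^3):

a = 23, b = 2, c = 3
log_b(a) = log_2(23) = 4.5236

Case 1: c = 3 < log_2(23) = 4.5236
T(n) = O(n^(log_2 23))

For T(n) = 23T(n/2) + O(n^3): log_2(23) = 4.5236. This is Case 1 of the Master Theorem (c < log_b(a), work dominated by leaves), giving O(n^(log_2 23)).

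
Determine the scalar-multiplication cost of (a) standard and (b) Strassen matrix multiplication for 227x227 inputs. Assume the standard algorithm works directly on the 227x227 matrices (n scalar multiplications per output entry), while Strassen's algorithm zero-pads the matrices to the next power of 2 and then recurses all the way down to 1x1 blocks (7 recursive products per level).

Matrix multiplication for 227x227 matrices:

Strassen's algorithm requires power-of-2 dimensions. Pad 227x227 to 256x256 (next power of 2).

Standard algorithm: 227^3 = 11697083 multiplications
Strassen's algorithm: 7^(log2(256)) = 7^8 = 5764801 multiplications
Savings: 11697083 - 5764801 = 5932282 multiplications

Standard: 11697083 multiplications (227^3). Strassen: 5764801 multiplications (7^8, after padding to 256x256). Strassen reduces 8 recursive multiplications to 7 at each level.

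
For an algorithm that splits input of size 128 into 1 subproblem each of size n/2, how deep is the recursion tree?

For divide and conquer with division factor 2:

Problem sizes at each level:
Level 0: 128
Level 1: 64
Level 2: 32
Level 3: 16
Level 4: 8
Level 5: 4
Level 6: 2
Level 7: 1

The root is level 0 and the size-1 base case is level 7 (the tree spans levels 0 through 7, i.e. 8 levels counting the root), so the depth is the number of divisions: log_2(128) = 7

The recursion tree depth is log_2(128) = 7. At each level, the problem size is divided by 2, so it takes 7 divisions to reduce to a base case of size 1. The algorithm makes 1 recursive call at each level.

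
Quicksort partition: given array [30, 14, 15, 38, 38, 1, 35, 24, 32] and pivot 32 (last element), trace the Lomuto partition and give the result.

Lomuto partition with pivot = 32:

Initial array: [30, 14, 15, 38, 38, 1, 35, 24, 32]

arr[0]=30 <= 32: swap with position 0, array becomes [30, 14, 15, 38, 38, 1, 35, 24, 32]
arr[1]=14 <= 32: swap with position 1, array becomes [30, 14, 15, 38, 38, 1, 35, 24, 32]
arr[2]=15 <= 32: swap with position 2, array becomes [30, 14, 15, 38, 38, 1, 35, 24, 32]
arr[3]=38 > 32: no swap
arr[4]=38 > 32: no swap
arr[5]=1 <= 32: swap with position 3, array becomes [30, 14, 15, 1, 38, 38, 35, 24, 32]
arr[6]=35 > 32: no swap
arr[7]=24 <= 32: swap with position 4, array becomes [30, 14, 15, 1, 24, 38, 35, 38, 32]

Place pivot at position 5: [30, 14, 15, 1, 24, 32, 35, 38, 38]
Pivot position: 5

After partitioning with pivot 32, the array becomes [30, 14, 15, 1, 24, 32, 35, 38, 38]. The pivot is placed at index 5. All elements to the left of the pivot are <= 32, and all elements to the right are > 32.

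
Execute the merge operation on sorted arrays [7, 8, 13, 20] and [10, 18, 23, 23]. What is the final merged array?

Merging process:

Compare 7 vs 10: take 7 from left. Merged: [7]
Compare 8 vs 10: take 8 from left. Merged: [7, 8]
Compare 13 vs 10: take 10 from right. Merged: [7, 8, 10]
Compare 13 vs 18: take 13 from left. Merged: [7, 8, 10, 13]
Compare 20 vs 18: take 18 from right. Merged: [7, 8, 10, 13, 18]
Compare 20 vs 23: take 20 from left. Merged: [7, 8, 10, 13, 18, 20]
Append remaining from right: [23, 23]. Merged: [7, 8, 10, 13, 18, 20, 23, 23]

Final merged array: [7, 8, 10, 13, 18, 20, 23, 23]
Total comparisons: 6

The merged array is [7, 8, 10, 13, 18, 20, 23, 23], requiring 6 comparisons. The merge step runs in O(n) time where n is the total number of elements.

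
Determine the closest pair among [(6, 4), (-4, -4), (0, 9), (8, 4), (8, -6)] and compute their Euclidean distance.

Computing all pairwise distances among 5 points:

d((6, 4), (-4, -4)) = 12.8062
d((6, 4), (0, 9)) = 7.8102
d((6, 4), (8, 4)) = 2.0 <-- minimum
d((6, 4), (8, -6)) = 10.198
d((-4, -4), (0, 9)) = 13.6015
d((-4, -4), (8, 4)) = 14.4222
d((-4, -4), (8, -6)) = 12.1655
d((0, 9), (8, 4)) = 9.434
d((0, 9), (8, -6)) = 17.0
d((8, 4), (8, -6)) = 10.0

Closest pair: (6, 4) and (8, 4) with distance 2.0

The closest pair is (6, 4) and (8, 4) with Euclidean distance 2.0. For 5 points, brute-force pairwise comparison is shown above. For large n, the divide-and-conquer algorithm (sort by x, recurse on halves, check the dividing strip) achieves O(n log n).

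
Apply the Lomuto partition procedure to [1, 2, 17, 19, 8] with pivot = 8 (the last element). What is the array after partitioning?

Lomuto partition with pivot = 8:

Initial array: [1, 2, 17, 19, 8]

arr[0]=1 <= 8: swap with position 0, array becomes [1, 2, 17, 19, 8]
arr[1]=2 <= 8: swap with position 1, array becomes [1, 2, 17, 19, 8]
arr[2]=17 > 8: no swap
arr[3]=19 > 8: no swap

Place pivot at position 2: [1, 2, 8, 19, 17]
Pivot position: 2

After partitioning with pivot 8, the array becomes [1, 2, 8, 19, 17]. The pivot is placed at index 2. All elements to the left of the pivot are <= 8, and all elements to the right are > 8.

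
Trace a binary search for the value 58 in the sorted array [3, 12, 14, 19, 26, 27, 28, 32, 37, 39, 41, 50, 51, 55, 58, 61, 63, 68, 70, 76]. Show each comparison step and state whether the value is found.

Binary search for 58 in [3, 12, 14, 19, 26, 27, 28, 32, 37, 39, 41, 50, 51, 55, 58, 61, 63, 68, 70, 76]:

lo=0, hi=19, mid=9, arr[mid]=39 -> 39 < 58, search right half
lo=10, hi=19, mid=14, arr[mid]=58 -> Found target at index 14!

Binary search finds 58 at index 14 after 2 comparisons. The search repeatedly halves the search space by comparing with the middle element.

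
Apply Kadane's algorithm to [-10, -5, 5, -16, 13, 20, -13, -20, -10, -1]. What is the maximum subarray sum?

Using Kadane's algorithm on [-10, -5, 5, -16, 13, 20, -13, -20, -10, -1]:

Scanning through the array:
Position 1 (value -5): max_ending_here = -5, max_so_far = -5
Position 2 (value 5): max_ending_here = 5, max_so_far = 5
Position 3 (value -16): max_ending_here = -11, max_so_far = 5
Position 4 (value 13): max_ending_here = 13, max_so_far = 13
Position 5 (value 20): max_ending_here = 33, max_so_far = 33
Position 6 (value -13): max_ending_here = 20, max_so_far = 33
Position 7 (value -20): max_ending_here = 0, max_so_far = 33
Position 8 (value -10): max_ending_here = -10, max_so_far = 33
Position 9 (value -1): max_ending_here = -1, max_so_far = 33

Maximum subarray: [13, 20]
Maximum sum: 33

The maximum subarray is [13, 20] with sum 33. This subarray runs from index 4 to index 5.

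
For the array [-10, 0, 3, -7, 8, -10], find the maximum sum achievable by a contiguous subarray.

Using Kadane's algorithm on [-10, 0, 3, -7, 8, -10]:

Scanning through the array:
Position 1 (value 0): max_ending_here = 0, max_so_far = 0
Position 2 (value 3): max_ending_here = 3, max_so_far = 3
Position 3 (value -7): max_ending_here = -4, max_so_far = 3
Position 4 (value 8): max_ending_here = 8, max_so_far = 8
Position 5 (value -10): max_ending_here = -2, max_so_far = 8

Maximum subarray: [8]
Maximum sum: 8

The maximum subarray is [8] with sum 8. This subarray runs from index 4 to index 4.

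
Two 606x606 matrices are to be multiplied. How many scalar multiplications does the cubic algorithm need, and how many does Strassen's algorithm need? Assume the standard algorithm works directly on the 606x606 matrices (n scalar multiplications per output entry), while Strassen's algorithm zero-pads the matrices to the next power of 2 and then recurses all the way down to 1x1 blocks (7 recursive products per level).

Matrix multiplication for 606x606 matrices:

Strassen's algorithm requires power-of-2 dimensions. Pad 606x606 to 1024x1024 (next power of 2).

Standard algorithm: 606^3 = 222545016 multiplications
Strassen's algorithm: 7^(log2(1024)) = 7^10 = 282475249 multiplications
Difference: 222545016 - 282475249 = -59930233 (Strassen uses MORE here due to padding overhead — for small or just-over-power-of-2 n, padding can outweigh the per-level savings)

Standard: 222545016 multiplications (606^3). Strassen: 282475249 multiplications (7^10, after padding to 1024x1024). Strassen reduces 8 recursive multiplications to 7 at each level.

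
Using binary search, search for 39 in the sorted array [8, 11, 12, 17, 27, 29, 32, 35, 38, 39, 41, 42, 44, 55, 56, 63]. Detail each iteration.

Binary search for 39 in [8, 11, 12, 17, 27, 29, 32, 35, 38, 39, 41, 42, 44, 55, 56, 63]:

lo=0, hi=15, mid=7, arr[mid]=35 -> 35 < 39, search right half
lo=8, hi=15, mid=11, arr[mid]=42 -> 42 > 39, search left half
lo=8, hi=10, mid=9, arr[mid]=39 -> Found target at index 9!

Binary search finds 39 at index 9 after 3 comparisons. The search repeatedly halves the search space by comparing with the middle element.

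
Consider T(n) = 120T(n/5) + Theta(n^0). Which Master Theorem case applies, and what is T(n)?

Master Theorem for T(n) = 120T(n/5) + O(n^0):

a = 120, b = 5, c = 0
log_b(a) = log_5(120) = 2.9746

Case 1: c = 0 < log_5(120) = 2.9746
T(n) = O(n^(log_5 120))

For T(n) = 120T(n/5) + O(n^0): log_5(120) = 2.9746. This is Case 1 of the Master Theorem (c < log_b(a), work dominated by leaves), giving O(n^(log_5 120)).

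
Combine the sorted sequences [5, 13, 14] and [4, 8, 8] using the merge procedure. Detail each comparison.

Merging process:

Compare 5 vs 4: take 4 from right. Merged: [4]
Compare 5 vs 8: take 5 from left. Merged: [4, 5]
Compare 13 vs 8: take 8 from right. Merged: [4, 5, 8]
Compare 13 vs 8: take 8 from right. Merged: [4, 5, 8, 8]
Append remaining from left: [13, 14]. Merged: [4, 5, 8, 8, 13, 14]

Final merged array: [4, 5, 8, 8, 13, 14]
Total comparisons: 4

The merged array is [4, 5, 8, 8, 13, 14], requiring 4 comparisons. The merge step runs in O(n) time where n is the total number of elements.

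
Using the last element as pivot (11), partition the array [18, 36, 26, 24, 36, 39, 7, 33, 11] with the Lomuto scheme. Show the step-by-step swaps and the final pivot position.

Lomuto partition with pivot = 11:

Initial array: [18, 36, 26, 24, 36, 39, 7, 33, 11]

arr[0]=18 > 11: no swap
arr[1]=36 > 11: no swap
arr[2]=26 > 11: no swap
arr[3]=24 > 11: no swap
arr[4]=36 > 11: no swap
arr[5]=39 > 11: no swap
arr[6]=7 <= 11: swap with position 0, array becomes [7, 36, 26, 24, 36, 39, 18, 33, 11]
arr[7]=33 > 11: no swap

Place pivot at position 1: [7, 11, 26, 24, 36, 39, 18, 33, 36]
Pivot position: 1

After partitioning with pivot 11, the array becomes [7, 11, 26, 24, 36, 39, 18, 33, 36]. The pivot is placed at index 1. All elements to the left of the pivot are <= 11, and all elements to the right are > 11.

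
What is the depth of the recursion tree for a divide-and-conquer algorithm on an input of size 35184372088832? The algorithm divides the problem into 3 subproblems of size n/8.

For divide and conquer with division factor 8:

Problem sizes at each level:
Level 0: 35184372088832
Level 1: 4398046511104
Level 2: 549755813888
Level 3: 68719476736
Level 4: 8589934592
Level 5: 1073741824
Level 6: 134217728
Level 7: 16777216
Level 8: 2097152
Level 9: 262144
Level 10: 32768
Level 11: 4096
Level 12: 512
Level 13: 64
Level 14: 8
Level 15: 1

The root is level 0 and the size-1 base case is level 15 (the tree spans levels 0 through 15, i.e. 16 levels counting the root), so the depth is the number of divisions: log_8(35184372088832) = 15

The recursion tree depth is log_8(35184372088832) = 15. At each level, the problem size is divided by 8, so it takes 15 divisions to reduce to a base case of size 1. The algorithm makes 3 recursive calls at each level.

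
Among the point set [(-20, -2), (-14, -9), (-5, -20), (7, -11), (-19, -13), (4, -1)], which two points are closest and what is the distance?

Computing all pairwise distances among 6 points:

d((-20, -2), (-14, -9)) = 9.2195
d((-20, -2), (-5, -20)) = 23.4307
d((-20, -2), (7, -11)) = 28.4605
d((-20, -2), (-19, -13)) = 11.0454
d((-20, -2), (4, -1)) = 24.0208
d((-14, -9), (-5, -20)) = 14.2127
d((-14, -9), (7, -11)) = 21.095
d((-14, -9), (-19, -13)) = 6.4031 <-- minimum
d((-14, -9), (4, -1)) = 19.6977
d((-5, -20), (7, -11)) = 15.0
d((-5, -20), (-19, -13)) = 15.6525
d((-5, -20), (4, -1)) = 21.0238
d((7, -11), (-19, -13)) = 26.0768
d((7, -11), (4, -1)) = 10.4403
d((-19, -13), (4, -1)) = 25.9422

Closest pair: (-14, -9) and (-19, -13) with distance 6.4031

The closest pair is (-14, -9) and (-19, -13) with Euclidean distance 6.4031. For 6 points, brute-force pairwise comparison is shown above. For large n, the divide-and-conquer algorithm (sort by x, recurse on halves, check the dividing strip) achieves O(n log n).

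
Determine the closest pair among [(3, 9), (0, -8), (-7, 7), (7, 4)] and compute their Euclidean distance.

Computing all pairwise distances among 4 points:

d((3, 9), (0, -8)) = 17.2627
d((3, 9), (-7, 7)) = 10.198
d((3, 9), (7, 4)) = 6.4031 <-- minimum
d((0, -8), (-7, 7)) = 16.5529
d((0, -8), (7, 4)) = 13.8924
d((-7, 7), (7, 4)) = 14.3178

Closest pair: (3, 9) and (7, 4) with distance 6.4031

The closest pair is (3, 9) and (7, 4) with Euclidean distance 6.4031. For 4 points, brute-force pairwise comparison is shown above. For large n, the divide-and-conquer algorithm (sort by x, recurse on halves, check the dividing strip) achieves O(n log n).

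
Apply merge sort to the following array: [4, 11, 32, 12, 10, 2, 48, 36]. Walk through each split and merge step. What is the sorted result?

Merge sort trace:

Split: [4, 11, 32, 12, 10, 2, 48, 36] -> [4, 11, 32, 12] and [10, 2, 48, 36]
  Split: [4, 11, 32, 12] -> [4, 11] and [32, 12]
    Split: [4, 11] -> [4] and [11]
    Merge: [4] + [11] -> [4, 11]
    Split: [32, 12] -> [32] and [12]
    Merge: [32] + [12] -> [12, 32]
  Merge: [4, 11] + [12, 32] -> [4, 11, 12, 32]
  Split: [10, 2, 48, 36] -> [10, 2] and [48, 36]
    Split: [10, 2] -> [10] and [2]
    Merge: [10] + [2] -> [2, 10]
    Split: [48, 36] -> [48] and [36]
    Merge: [48] + [36] -> [36, 48]
  Merge: [2, 10] + [36, 48] -> [2, 10, 36, 48]
Merge: [4, 11, 12, 32] + [2, 10, 36, 48] -> [2, 4, 10, 11, 12, 32, 36, 48]

Final sorted array: [2, 4, 10, 11, 12, 32, 36, 48]

The merge sort proceeds by recursively splitting the array and merging sorted halves.
After all merges, the sorted array is [2, 4, 10, 11, 12, 32, 36, 48].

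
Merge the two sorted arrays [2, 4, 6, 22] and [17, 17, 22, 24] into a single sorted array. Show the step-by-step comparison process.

Merging process:

Compare 2 vs 17: take 2 from left. Merged: [2]
Compare 4 vs 17: take 4 from left. Merged: [2, 4]
Compare 6 vs 17: take 6 from left. Merged: [2, 4, 6]
Compare 22 vs 17: take 17 from right. Merged: [2, 4, 6, 17]
Compare 22 vs 17: take 17 from right. Merged: [2, 4, 6, 17, 17]
Compare 22 vs 22: take 22 from left. Merged: [2, 4, 6, 17, 17, 22]
Append remaining from right: [22, 24]. Merged: [2, 4, 6, 17, 17, 22, 22, 24]

Final merged array: [2, 4, 6, 17, 17, 22, 22, 24]
Total comparisons: 6

The merged array is [2, 4, 6, 17, 17, 22, 22, 24], requiring 6 comparisons. The merge step runs in O(n) time where n is the total number of elements.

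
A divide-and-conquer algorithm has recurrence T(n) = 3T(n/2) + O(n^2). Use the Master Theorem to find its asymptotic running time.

Master Theorem for T(n) = 3T(n/2) + O(n^2):

a = 3, b = 2, c = 2
log_b(a) = log_2(3) = 1.5850

Case 3: c = 2 > log_2(3) = 1.5850
T(n) = O(n^2) = O(n^2)

For T(n) = 3T(n/2) + O(n^2): log_2(3) = 1.5850. This is Case 3 of the Master Theorem (c > log_b(a), work dominated by root), giving O(n^2).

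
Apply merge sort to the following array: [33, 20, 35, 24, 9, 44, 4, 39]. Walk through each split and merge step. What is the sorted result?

Merge sort trace:

Split: [33, 20, 35, 24, 9, 44, 4, 39] -> [33, 20, 35, 24] and [9, 44, 4, 39]
  Split: [33, 20, 35, 24] -> [33, 20] and [35, 24]
    Split: [33, 20] -> [33] and [20]
    Merge: [33] + [20] -> [20, 33]
    Split: [35, 24] -> [35] and [24]
    Merge: [35] + [24] -> [24, 35]
  Merge: [20, 33] + [24, 35] -> [20, 24, 33, 35]
  Split: [9, 44, 4, 39] -> [9, 44] and [4, 39]
    Split: [9, 44] -> [9] and [44]
    Merge: [9] + [44] -> [9, 44]
    Split: [4, 39] -> [4] and [39]
    Merge: [4] + [39] -> [4, 39]
  Merge: [9, 44] + [4, 39] -> [4, 9, 39, 44]
Merge: [20, 24, 33, 35] + [4, 9, 39, 44] -> [4, 9, 20, 24, 33, 35, 39, 44]

Final sorted array: [4, 9, 20, 24, 33, 35, 39, 44]

The merge sort proceeds by recursively splitting the array and merging sorted halves.
After all merges, the sorted array is [4, 9, 20, 24, 33, 35, 39, 44].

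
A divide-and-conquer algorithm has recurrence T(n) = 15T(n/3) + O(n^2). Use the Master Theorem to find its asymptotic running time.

Master Theorem for T(n) = 15T(n/3) + O(n^2):

a = 15, b = 3, c = 2
log_b(a) = log_3(15) = 2.4650

Case 1: c = 2 < log_3(15) = 2.4650
T(n) = O(n^(log_3 15))

For T(n) = 15T(n/3) + O(n^2): log_3(15) = 2.4650. This is Case 1 of the Master Theorem (c < log_b(a), work dominated by leaves), giving O(n^(log_3 15)).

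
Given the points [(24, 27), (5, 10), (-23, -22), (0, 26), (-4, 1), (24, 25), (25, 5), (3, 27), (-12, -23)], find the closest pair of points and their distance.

Computing all pairwise distances among 9 points:

d((24, 27), (5, 10)) = 25.4951
d((24, 27), (-23, -22)) = 67.897
d((24, 27), (0, 26)) = 24.0208
d((24, 27), (-4, 1)) = 38.2099
d((24, 27), (24, 25)) = 2.0 <-- minimum
d((24, 27), (25, 5)) = 22.0227
d((24, 27), (3, 27)) = 21.0
d((24, 27), (-12, -23)) = 61.6117
d((5, 10), (-23, -22)) = 42.5206
d((5, 10), (0, 26)) = 16.7631
d((5, 10), (-4, 1)) = 12.7279
d((5, 10), (24, 25)) = 24.2074
d((5, 10), (25, 5)) = 20.6155
d((5, 10), (3, 27)) = 17.1172
d((5, 10), (-12, -23)) = 37.1214
d((-23, -22), (0, 26)) = 53.2259
d((-23, -22), (-4, 1)) = 29.8329
d((-23, -22), (24, 25)) = 66.468
d((-23, -22), (25, 5)) = 55.0727
d((-23, -22), (3, 27)) = 55.4707
d((-23, -22), (-12, -23)) = 11.0454
d((0, 26), (-4, 1)) = 25.318
d((0, 26), (24, 25)) = 24.0208
d((0, 26), (25, 5)) = 32.6497
d((0, 26), (3, 27)) = 3.1623
d((0, 26), (-12, -23)) = 50.448
d((-4, 1), (24, 25)) = 36.8782
d((-4, 1), (25, 5)) = 29.2746
d((-4, 1), (3, 27)) = 26.9258
d((-4, 1), (-12, -23)) = 25.2982
d((24, 25), (25, 5)) = 20.025
d((24, 25), (3, 27)) = 21.095
d((24, 25), (-12, -23)) = 60.0
d((25, 5), (3, 27)) = 31.1127
d((25, 5), (-12, -23)) = 46.4004
d((3, 27), (-12, -23)) = 52.2015

Closest pair: (24, 27) and (24, 25) with distance 2.0

The closest pair is (24, 27) and (24, 25) with Euclidean distance 2.0. For 9 points, brute-force pairwise comparison is shown above. For large n, the divide-and-conquer algorithm (sort by x, recurse on halves, check the dividing strip) achieves O(n log n).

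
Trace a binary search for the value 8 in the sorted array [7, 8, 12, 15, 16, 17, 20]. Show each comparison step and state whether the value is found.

Binary search for 8 in [7, 8, 12, 15, 16, 17, 20]:

lo=0, hi=6, mid=3, arr[mid]=15 -> 15 > 8, search left half
lo=0, hi=2, mid=1, arr[mid]=8 -> Found target at index 1!

Binary search finds 8 at index 1 after 2 comparisons. The search repeatedly halves the search space by comparing with the middle element.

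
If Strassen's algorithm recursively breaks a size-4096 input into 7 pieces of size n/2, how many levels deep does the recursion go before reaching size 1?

For divide and conquer with division factor 2:

Problem sizes at each level:
Level 0: 4096
Level 1: 2048
Level 2: 1024
Level 3: 512
Level 4: 256
Level 5: 128
Level 6: 64
Level 7: 32
Level 8: 16
Level 9: 8
Level 10: 4
Level 11: 2
Level 12: 1

The root is level 0 and the size-1 base case is level 12 (the tree spans levels 0 through 12, i.e. 13 levels counting the root), so the depth is the number of divisions: log_2(4096) = 12

The recursion tree depth is log_2(4096) = 12. At each level, the problem size is divided by 2, so it takes 12 divisions to reduce to a base case of size 1. The algorithm makes 7 recursive calls at each level.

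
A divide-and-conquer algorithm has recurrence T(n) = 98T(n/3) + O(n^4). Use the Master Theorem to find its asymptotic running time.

Master Theorem for T(n) = 98T(n/3) + O(n^4):

a = 98, b = 3, c = 4
log_b(a) = log_3(98) = 4.1734

Case 1: c = 4 < log_3(98) = 4.1734
T(n) = O(n^(log_3 98))

For T(n) = 98T(n/3) + O(n^4): log_3(98) = 4.1734. This is Case 1 of the Master Theorem (c < log_b(a), work dominated by leaves), giving O(n^(log_3 98)).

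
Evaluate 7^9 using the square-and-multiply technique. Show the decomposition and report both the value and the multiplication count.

Computing 7^9 by squaring (build up from 7^1; each line after the first costs one multiplication):

7^1 = 7
7^2 = (7^1)^2 = 7^2 = 49
7^4 = (7^2)^2 = 49^2 = 2401
7^8 = (7^4)^2 = 2401^2 = 5764801
7^9 = 7 * 7^8 = 7 * 5764801 = 40353607

Result: 40353607
Multiplications needed: 4 (4 lines after 7^1)

7^9 = 40353607. Using exponentiation by squaring, this requires 4 multiplications. The key idea: if the exponent is even, square the half-power; if odd, multiply by the base once.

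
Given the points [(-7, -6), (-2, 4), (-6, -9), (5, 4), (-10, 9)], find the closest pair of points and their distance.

Computing all pairwise distances among 5 points:

d((-7, -6), (-2, 4)) = 11.1803
d((-7, -6), (-6, -9)) = 3.1623 <-- minimum
d((-7, -6), (5, 4)) = 15.6205
d((-7, -6), (-10, 9)) = 15.2971
d((-2, 4), (-6, -9)) = 13.6015
d((-2, 4), (5, 4)) = 7.0
d((-2, 4), (-10, 9)) = 9.434
d((-6, -9), (5, 4)) = 17.0294
d((-6, -9), (-10, 9)) = 18.4391
d((5, 4), (-10, 9)) = 15.8114

Closest pair: (-7, -6) and (-6, -9) with distance 3.1623

The closest pair is (-7, -6) and (-6, -9) with Euclidean distance 3.1623. For 5 points, brute-force pairwise comparison is shown above. For large n, the divide-and-conquer algorithm (sort by x, recurse on halves, check the dividing strip) achieves O(n log n).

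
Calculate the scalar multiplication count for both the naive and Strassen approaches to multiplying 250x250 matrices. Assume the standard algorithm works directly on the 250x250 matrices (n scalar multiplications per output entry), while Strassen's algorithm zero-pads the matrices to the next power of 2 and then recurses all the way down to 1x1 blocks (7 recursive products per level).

Matrix multiplication for 250x250 matrices:

Strassen's algorithm requires power-of-2 dimensions. Pad 250x250 to 256x256 (next power of 2).

Standard algorithm: 250^3 = 15625000 multiplications
Strassen's algorithm: 7^(log2(256)) = 7^8 = 5764801 multiplications
Savings: 15625000 - 5764801 = 9860199 multiplications

Standard: 15625000 multiplications (250^3). Strassen: 5764801 multiplications (7^8, after padding to 256x256). Strassen reduces 8 recursive multiplications to 7 at each level.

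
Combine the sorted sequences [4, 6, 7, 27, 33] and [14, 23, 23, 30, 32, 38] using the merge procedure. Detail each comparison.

Merging process:

Compare 4 vs 14: take 4 from left. Merged: [4]
Compare 6 vs 14: take 6 from left. Merged: [4, 6]
Compare 7 vs 14: take 7 from left. Merged: [4, 6, 7]
Compare 27 vs 14: take 14 from right. Merged: [4, 6, 7, 14]
Compare 27 vs 23: take 23 from right. Merged: [4, 6, 7, 14, 23]
Compare 27 vs 23: take 23 from right. Merged: [4, 6, 7, 14, 23, 23]
Compare 27 vs 30: take 27 from left. Merged: [4, 6, 7, 14, 23, 23, 27]
Compare 33 vs 30: take 30 from right. Merged: [4, 6, 7, 14, 23, 23, 27, 30]
Compare 33 vs 32: take 32 from right. Merged: [4, 6, 7, 14, 23, 23, 27, 30, 32]
Compare 33 vs 38: take 33 from left. Merged: [4, 6, 7, 14, 23, 23, 27, 30, 32, 33]
Append remaining from right: [38]. Merged: [4, 6, 7, 14, 23, 23, 27, 30, 32, 33, 38]

Final merged array: [4, 6, 7, 14, 23, 23, 27, 30, 32, 33, 38]
Total comparisons: 10

The merged array is [4, 6, 7, 14, 23, 23, 27, 30, 32, 33, 38], requiring 10 comparisons. The merge step runs in O(n) time where n is the total number of elements.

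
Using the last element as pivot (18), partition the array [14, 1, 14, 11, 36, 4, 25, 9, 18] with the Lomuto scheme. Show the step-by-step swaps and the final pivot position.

Lomuto partition with pivot = 18:

Initial array: [14, 1, 14, 11, 36, 4, 25, 9, 18]

arr[0]=14 <= 18: swap with position 0, array becomes [14, 1, 14, 11, 36, 4, 25, 9, 18]
arr[1]=1 <= 18: swap with position 1, array becomes [14, 1, 14, 11, 36, 4, 25, 9, 18]
arr[2]=14 <= 18: swap with position 2, array becomes [14, 1, 14, 11, 36, 4, 25, 9, 18]
arr[3]=11 <= 18: swap with position 3, array becomes [14, 1, 14, 11, 36, 4, 25, 9, 18]
arr[4]=36 > 18: no swap
arr[5]=4 <= 18: swap with position 4, array becomes [14, 1, 14, 11, 4, 36, 25, 9, 18]
arr[6]=25 > 18: no swap
arr[7]=9 <= 18: swap with position 5, array becomes [14, 1, 14, 11, 4, 9, 25, 36, 18]

Place pivot at position 6: [14, 1, 14, 11, 4, 9, 18, 36, 25]
Pivot position: 6

After partitioning with pivot 18, the array becomes [14, 1, 14, 11, 4, 9, 18, 36, 25]. The pivot is placed at index 6. All elements to the left of the pivot are <= 18, and all elements to the right are > 18.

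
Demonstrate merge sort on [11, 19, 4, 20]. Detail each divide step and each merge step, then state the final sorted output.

Merge sort trace:

Split: [11, 19, 4, 20] -> [11, 19] and [4, 20]
  Split: [11, 19] -> [11] and [19]
  Merge: [11] + [19] -> [11, 19]
  Split: [4, 20] -> [4] and [20]
  Merge: [4] + [20] -> [4, 20]
Merge: [11, 19] + [4, 20] -> [4, 11, 19, 20]

Final sorted array: [4, 11, 19, 20]

The merge sort proceeds by recursively splitting the array and merging sorted halves.
After all merges, the sorted array is [4, 11, 19, 20].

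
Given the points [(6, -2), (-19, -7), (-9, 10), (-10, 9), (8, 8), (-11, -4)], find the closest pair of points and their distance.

Computing all pairwise distances among 6 points:

d((6, -2), (-19, -7)) = 25.4951
d((6, -2), (-9, 10)) = 19.2094
d((6, -2), (-10, 9)) = 19.4165
d((6, -2), (8, 8)) = 10.198
d((6, -2), (-11, -4)) = 17.1172
d((-19, -7), (-9, 10)) = 19.7231
d((-19, -7), (-10, 9)) = 18.3576
d((-19, -7), (8, 8)) = 30.8869
d((-19, -7), (-11, -4)) = 8.544
d((-9, 10), (-10, 9)) = 1.4142 <-- minimum
d((-9, 10), (8, 8)) = 17.1172
d((-9, 10), (-11, -4)) = 14.1421
d((-10, 9), (8, 8)) = 18.0278
d((-10, 9), (-11, -4)) = 13.0384
d((8, 8), (-11, -4)) = 22.4722

Closest pair: (-9, 10) and (-10, 9) with distance 1.4142

The closest pair is (-9, 10) and (-10, 9) with Euclidean distance 1.4142. For 6 points, brute-force pairwise comparison is shown above. For large n, the divide-and-conquer algorithm (sort by x, recurse on halves, check the dividing strip) achieves O(n log n).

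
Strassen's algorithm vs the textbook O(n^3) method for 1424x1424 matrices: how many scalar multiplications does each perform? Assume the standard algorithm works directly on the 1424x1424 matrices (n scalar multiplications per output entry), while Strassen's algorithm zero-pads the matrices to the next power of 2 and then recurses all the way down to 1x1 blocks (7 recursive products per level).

Matrix multiplication for 1424x1424 matrices:

Strassen's algorithm requires power-of-2 dimensions. Pad 1424x1424 to 2048x2048 (next power of 2).

Standard algorithm: 1424^3 = 2887553024 multiplications
Strassen's algorithm: 7^(log2(2048)) = 7^11 = 1977326743 multiplications
Savings: 2887553024 - 1977326743 = 910226281 multiplications

Standard: 2887553024 multiplications (1424^3). Strassen: 1977326743 multiplications (7^11, after padding to 2048x2048). Strassen reduces 8 recursive multiplications to 7 at each level.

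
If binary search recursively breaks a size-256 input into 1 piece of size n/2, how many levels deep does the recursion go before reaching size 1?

For divide and conquer with division factor 2:

Problem sizes at each level:
Level 0: 256
Level 1: 128
Level 2: 64
Level 3: 32
Level 4: 16
Level 5: 8
Level 6: 4
Level 7: 2
Level 8: 1

The root is level 0 and the size-1 base case is level 8 (the tree spans levels 0 through 8, i.e. 9 levels counting the root), so the depth is the number of divisions: log_2(256) = 8

The recursion tree depth is log_2(256) = 8. At each level, the problem size is divided by 2, so it takes 8 divisions to reduce to a base case of size 1. The algorithm makes 1 recursive call at each level.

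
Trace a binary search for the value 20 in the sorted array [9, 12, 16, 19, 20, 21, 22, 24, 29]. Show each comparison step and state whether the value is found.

Binary search for 20 in [9, 12, 16, 19, 20, 21, 22, 24, 29]:

lo=0, hi=8, mid=4, arr[mid]=20 -> Found target at index 4!

Binary search finds 20 at index 4 after 1 comparisons. The search repeatedly halves the search space by comparing with the middle element.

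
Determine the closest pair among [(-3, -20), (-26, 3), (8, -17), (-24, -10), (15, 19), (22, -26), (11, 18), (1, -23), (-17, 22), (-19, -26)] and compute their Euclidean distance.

Computing all pairwise distances among 10 points:

d((-3, -20), (-26, 3)) = 32.5269
d((-3, -20), (8, -17)) = 11.4018
d((-3, -20), (-24, -10)) = 23.2594
d((-3, -20), (15, 19)) = 42.9535
d((-3, -20), (22, -26)) = 25.7099
d((-3, -20), (11, 18)) = 40.4969
d((-3, -20), (1, -23)) = 5.0
d((-3, -20), (-17, 22)) = 44.2719
d((-3, -20), (-19, -26)) = 17.088
d((-26, 3), (8, -17)) = 39.4462
d((-26, 3), (-24, -10)) = 13.1529
d((-26, 3), (15, 19)) = 44.0114
d((-26, 3), (22, -26)) = 56.0803
d((-26, 3), (11, 18)) = 39.9249
d((-26, 3), (1, -23)) = 37.4833
d((-26, 3), (-17, 22)) = 21.0238
d((-26, 3), (-19, -26)) = 29.8329
d((8, -17), (-24, -10)) = 32.7567
d((8, -17), (15, 19)) = 36.6742
d((8, -17), (22, -26)) = 16.6433
d((8, -17), (11, 18)) = 35.1283
d((8, -17), (1, -23)) = 9.2195
d((8, -17), (-17, 22)) = 46.3249
d((8, -17), (-19, -26)) = 28.4605
d((-24, -10), (15, 19)) = 48.6004
d((-24, -10), (22, -26)) = 48.7032
d((-24, -10), (11, 18)) = 44.8219
d((-24, -10), (1, -23)) = 28.178
d((-24, -10), (-17, 22)) = 32.7567
d((-24, -10), (-19, -26)) = 16.7631
d((15, 19), (22, -26)) = 45.5412
d((15, 19), (11, 18)) = 4.1231 <-- minimum
d((15, 19), (1, -23)) = 44.2719
d((15, 19), (-17, 22)) = 32.1403
d((15, 19), (-19, -26)) = 56.4004
d((22, -26), (11, 18)) = 45.3542
d((22, -26), (1, -23)) = 21.2132
d((22, -26), (-17, 22)) = 61.8466
d((22, -26), (-19, -26)) = 41.0
d((11, 18), (1, -23)) = 42.2019
d((11, 18), (-17, 22)) = 28.2843
d((11, 18), (-19, -26)) = 53.2541
d((1, -23), (-17, 22)) = 48.4665
d((1, -23), (-19, -26)) = 20.2237
d((-17, 22), (-19, -26)) = 48.0416

Closest pair: (15, 19) and (11, 18) with distance 4.1231

The closest pair is (15, 19) and (11, 18) with Euclidean distance 4.1231. For 10 points, brute-force pairwise comparison is shown above. For large n, the divide-and-conquer algorithm (sort by x, recurse on halves, check the dividing strip) achieves O(n log n).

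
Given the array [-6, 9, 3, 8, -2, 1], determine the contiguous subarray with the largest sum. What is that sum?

Using Kadane's algorithm on [-6, 9, 3, 8, -2, 1]:

Scanning through the array:
Position 1 (value 9): max_ending_here = 9, max_so_far = 9
Position 2 (value 3): max_ending_here = 12, max_so_far = 12
Position 3 (value 8): max_ending_here = 20, max_so_far = 20
Position 4 (value -2): max_ending_here = 18, max_so_far = 20
Position 5 (value 1): max_ending_here = 19, max_so_far = 20

Maximum subarray: [9, 3, 8]
Maximum sum: 20

The maximum subarray is [9, 3, 8] with sum 20. This subarray runs from index 1 to index 3.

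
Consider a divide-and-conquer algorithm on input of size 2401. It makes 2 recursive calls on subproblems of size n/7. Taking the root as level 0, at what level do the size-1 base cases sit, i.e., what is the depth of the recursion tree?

For divide and conquer with division factor 7:

Problem sizes at each level:
Level 0: 2401
Level 1: 343
Level 2: 49
Level 3: 7
Level 4: 1

The root is level 0 and the size-1 base case is level 4 (the tree spans levels 0 through 4, i.e. 5 levels counting the root), so the depth is the number of divisions: log_7(2401) = 4

The recursion tree depth is log_7(2401) = 4. At each level, the problem size is divided by 7, so it takes 4 divisions to reduce to a base case of size 1. The algorithm makes 2 recursive calls at each level.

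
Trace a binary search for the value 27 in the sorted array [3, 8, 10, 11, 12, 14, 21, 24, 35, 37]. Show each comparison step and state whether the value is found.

Binary search for 27 in [3, 8, 10, 11, 12, 14, 21, 24, 35, 37]:

lo=0, hi=9, mid=4, arr[mid]=12 -> 12 < 27, search right half
lo=5, hi=9, mid=7, arr[mid]=24 -> 24 < 27, search right half
lo=8, hi=9, mid=8, arr[mid]=35 -> 35 > 27, search left half
lo=8 > hi=7, target 27 not found

Binary search determines that 27 is not in the array after 3 comparisons. The search space was exhausted without finding the target.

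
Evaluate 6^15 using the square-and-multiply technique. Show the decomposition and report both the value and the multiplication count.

Computing 6^15 by squaring (build up from 6^1; each line after the first costs one multiplication):

6^1 = 6
6^2 = (6^1)^2 = 6^2 = 36
6^3 = 6 * 6^2 = 6 * 36 = 216
6^6 = (6^3)^2 = 216^2 = 46656
6^7 = 6 * 6^6 = 6 * 46656 = 279936
6^14 = (6^7)^2 = 279936^2 = 78364164096
6^15 = 6 * 6^14 = 6 * 78364164096 = 470184984576

Result: 470184984576
Multiplications needed: 6 (6 lines after 6^1)

6^15 = 470184984576. Using exponentiation by squaring, this requires 6 multiplications. The key idea: if the exponent is even, square the half-power; if odd, multiply by the base once.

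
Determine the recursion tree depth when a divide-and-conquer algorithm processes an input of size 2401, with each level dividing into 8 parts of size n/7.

For divide and conquer with division factor 7:

Problem sizes at each level:
Level 0: 2401
Level 1: 343
Level 2: 49
Level 3: 7
Level 4: 1

The root is level 0 and the size-1 base case is level 4 (the tree spans levels 0 through 4, i.e. 5 levels counting the root), so the depth is the number of divisions: log_7(2401) = 4

The recursion tree depth is log_7(2401) = 4. At each level, the problem size is divided by 7, so it takes 4 divisions to reduce to a base case of size 1. The algorithm makes 8 recursive calls at each level.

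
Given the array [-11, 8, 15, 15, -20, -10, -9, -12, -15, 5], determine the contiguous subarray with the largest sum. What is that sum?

Using Kadane's algorithm on [-11, 8, 15, 15, -20, -10, -9, -12, -15, 5]:

Scanning through the array:
Position 1 (value 8): max_ending_here = 8, max_so_far = 8
Position 2 (value 15): max_ending_here = 23, max_so_far = 23
Position 3 (value 15): max_ending_here = 38, max_so_far = 38
Position 4 (value -20): max_ending_here = 18, max_so_far = 38
Position 5 (value -10): max_ending_here = 8, max_so_far = 38
Position 6 (value -9): max_ending_here = -1, max_so_far = 38
Position 7 (value -12): max_ending_here = -12, max_so_far = 38
Position 8 (value -15): max_ending_here = -15, max_so_far = 38
Position 9 (value 5): max_ending_here = 5, max_so_far = 38

Maximum subarray: [8, 15, 15]
Maximum sum: 38

The maximum subarray is [8, 15, 15] with sum 38. This subarray runs from index 1 to index 3.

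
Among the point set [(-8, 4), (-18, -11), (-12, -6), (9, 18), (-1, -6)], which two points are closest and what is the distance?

Computing all pairwise distances among 5 points:

d((-8, 4), (-18, -11)) = 18.0278
d((-8, 4), (-12, -6)) = 10.7703
d((-8, 4), (9, 18)) = 22.0227
d((-8, 4), (-1, -6)) = 12.2066
d((-18, -11), (-12, -6)) = 7.8102 <-- minimum
d((-18, -11), (9, 18)) = 39.6232
d((-18, -11), (-1, -6)) = 17.72
d((-12, -6), (9, 18)) = 31.8904
d((-12, -6), (-1, -6)) = 11.0
d((9, 18), (-1, -6)) = 26.0

Closest pair: (-18, -11) and (-12, -6) with distance 7.8102

The closest pair is (-18, -11) and (-12, -6) with Euclidean distance 7.8102. For 5 points, brute-force pairwise comparison is shown above. For large n, the divide-and-conquer algorithm (sort by x, recurse on halves, check the dividing strip) achieves O(n log n).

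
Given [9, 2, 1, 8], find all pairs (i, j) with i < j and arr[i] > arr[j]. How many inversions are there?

Finding inversions in [9, 2, 1, 8]:

(0, 1): arr[0]=9 > arr[1]=2
(0, 2): arr[0]=9 > arr[2]=1
(0, 3): arr[0]=9 > arr[3]=8
(1, 2): arr[1]=2 > arr[2]=1

Total inversions: 4

The array has 4 inversion(s): (0,1), (0,2), (0,3), (1,2). Each pair (i,j) satisfies i < j and arr[i] > arr[j].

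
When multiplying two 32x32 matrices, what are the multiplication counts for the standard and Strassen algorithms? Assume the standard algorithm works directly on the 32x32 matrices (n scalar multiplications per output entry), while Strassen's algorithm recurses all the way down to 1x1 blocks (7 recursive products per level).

Matrix multiplication for 32x32 matrices:

Standard algorithm: 32^3 = 32768 multiplications
Strassen's algorithm: 7^(log2(32)) = 7^5 = 16807 multiplications
Savings: 32768 - 16807 = 15961 multiplications

Standard: 32768 multiplications (32^3). Strassen: 16807 multiplications (7^5). Strassen reduces 8 recursive multiplications to 7 at each level.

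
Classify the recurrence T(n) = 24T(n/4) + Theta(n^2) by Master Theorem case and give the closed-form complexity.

Master Theorem for T(n) = 24T(n/4) + O(n^2):

a = 24, b = 4, c = 2
log_b(a) = log_4(24) = 2.2925

Case 1: c = 2 < log_4(24) = 2.2925
T(n) = O(n^(log_4 24))

For T(n) = 24T(n/4) + O(n^2): log_4(24) = 2.2925. This is Case 1 of the Master Theorem (c < log_b(a), work dominated by leaves), giving O(n^(log_4 24)).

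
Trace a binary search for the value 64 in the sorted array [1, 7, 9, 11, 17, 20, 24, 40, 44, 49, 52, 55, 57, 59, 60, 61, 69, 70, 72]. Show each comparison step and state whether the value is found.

Binary search for 64 in [1, 7, 9, 11, 17, 20, 24, 40, 44, 49, 52, 55, 57, 59, 60, 61, 69, 70, 72]:

lo=0, hi=18, mid=9, arr[mid]=49 -> 49 < 64, search right half
lo=10, hi=18, mid=14, arr[mid]=60 -> 60 < 64, search right half
lo=15, hi=18, mid=16, arr[mid]=69 -> 69 > 64, search left half
lo=15, hi=15, mid=15, arr[mid]=61 -> 61 < 64, search right half
lo=16 > hi=15, target 64 not found

Binary search determines that 64 is not in the array after 4 comparisons. The search space was exhausted without finding the target.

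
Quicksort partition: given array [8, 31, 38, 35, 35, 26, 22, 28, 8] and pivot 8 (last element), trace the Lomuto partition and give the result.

Lomuto partition with pivot = 8:

Initial array: [8, 31, 38, 35, 35, 26, 22, 28, 8]

arr[0]=8 <= 8: swap with position 0, array becomes [8, 31, 38, 35, 35, 26, 22, 28, 8]
arr[1]=31 > 8: no swap
arr[2]=38 > 8: no swap
arr[3]=35 > 8: no swap
arr[4]=35 > 8: no swap
arr[5]=26 > 8: no swap
arr[6]=22 > 8: no swap
arr[7]=28 > 8: no swap

Place pivot at position 1: [8, 8, 38, 35, 35, 26, 22, 28, 31]
Pivot position: 1

After partitioning with pivot 8, the array becomes [8, 8, 38, 35, 35, 26, 22, 28, 31]. The pivot is placed at index 1. All elements to the left of the pivot are <= 8, and all elements to the right are > 8.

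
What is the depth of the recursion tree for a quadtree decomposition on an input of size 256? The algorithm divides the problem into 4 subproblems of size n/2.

For divide and conquer with division factor 2:

Problem sizes at each level:
Level 0: 256
Level 1: 128
Level 2: 64
Level 3: 32
Level 4: 16
Level 5: 8
Level 6: 4
Level 7: 2
Level 8: 1

The root is level 0 and the size-1 base case is level 8 (the tree spans levels 0 through 8, i.e. 9 levels counting the root), so the depth is the number of divisions: log_2(256) = 8

The recursion tree depth is log_2(256) = 8. At each level, the problem size is divided by 2, so it takes 8 divisions to reduce to a base case of size 1. The algorithm makes 4 recursive calls at each level.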